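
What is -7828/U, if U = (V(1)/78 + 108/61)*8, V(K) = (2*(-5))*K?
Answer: -4655703/7814 ≈ -595.82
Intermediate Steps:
V(K) = -10*K
U = 31256/2379 (U = (-10*1/78 + 108/61)*8 = (-10*1/78 + 108*(1/61))*8 = (-5/39 + 108/61)*8 = (3907/2379)*8 = 31256/2379 ≈ 13.138)
-7828/U = -7828/31256/2379 = -7828*2379/31256 = -4655703/7814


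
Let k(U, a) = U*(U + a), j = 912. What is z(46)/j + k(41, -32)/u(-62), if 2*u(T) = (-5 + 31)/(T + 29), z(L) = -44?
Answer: -2776499/2964 ≈ -936.74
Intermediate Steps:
u(T) = 13/(29 + T) (u(T) = ((-5 + 31)/(T + 29))/2 = (26/(29 + T))/2 = 13/(29 + T))
z(46)/j + k(41, -32)/u(-62) = -44/912 + (41*(41 - 32))/((13/(29 - 62))) = -44*1/912 + (41*9)/((13/(-33))) = -11/228 + 369/((13*(-1/33))) = -11/228 + 369/(-13/33) = -11/228 + 369*(-33/13) = -11/228 - 12177/13 = -2776499/2964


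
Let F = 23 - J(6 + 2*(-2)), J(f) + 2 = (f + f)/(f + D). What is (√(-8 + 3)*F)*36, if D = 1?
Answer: 852*I*√5 ≈ 1905.1*I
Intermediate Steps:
J(f) = -2 + 2*f/(1 + f) (J(f) = -2 + (f + f)/(f + 1) = -2 + (2*f)/(1 + f) = -2 + 2*f/(1 + f))
F = 71/3 (F = 23 - (-2)/(1 + (6 + 2*(-2))) = 23 - (-2)/(1 + (6 - 4)) = 23 - (-2)/(1 + 2) = 23 - (-2)/3 = 23 - 1*(-⅔) = 23 + ⅔ = 71/3 ≈ 23.667)
(√(-8 + 3)*F)*36 = (√(-8 + 3)*(71/3))*36 = (√(-5)*(71/3))*36 = ((I*√5)*(71/3))*36 = (71*I*√5/3)*36 = 852*I*√5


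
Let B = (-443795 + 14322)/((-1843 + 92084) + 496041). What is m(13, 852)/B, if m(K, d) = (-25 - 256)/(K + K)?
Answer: 82372621/5583149 ≈ 14.754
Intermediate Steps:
B = -429473/586282 (B = -429473/(90241 + 496041) = -429473/586282 ≈ -0.73254)
m(K, d) = -281/(2*K) (m(K, d) = -281*1/(2*K) = -281/(2*K))
m(13, 852)/B = (-281/2/13)/(-429473/586282) = -281/2*1/13*(-586282/429473) = -281/26*(-586282/429473) = 82372621/5583149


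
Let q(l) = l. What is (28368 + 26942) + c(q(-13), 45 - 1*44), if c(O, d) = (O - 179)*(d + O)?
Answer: 57614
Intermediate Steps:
c(O, d) = (-179 + O)*(O + d)
(28368 + 26942) + c(q(-13), 45 - 1*44) = (28368 + 26942) + ((-13)² - 179*(-13) - 179*(45 - 1*44) - 13*(45 - 1*44)) = 55310 + (169 + 2327 - 179*(45 - 44) - 13*(45 - 44)) = 55310 + (169 + 2327 - 179*1 - 13*1) = 55310 + (169 + 2327 - 179 - 13) = 55310 + 2304 = 57614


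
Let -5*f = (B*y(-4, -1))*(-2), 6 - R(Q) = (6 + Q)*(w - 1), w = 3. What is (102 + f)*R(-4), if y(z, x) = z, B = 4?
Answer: 956/5 ≈ 191.20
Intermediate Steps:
R(Q) = -6 - 2*Q (R(Q) = 6 - (6 + Q)*(3 - 1) = 6 - (6 + Q)*2 = 6 - (12 + 2*Q) = 6 + (-12 - 2*Q) = -6 - 2*Q)
f = -32/5 (f = -4*(-4)*(-2)/5 = -(-16)*(-2)/5 = -1/5*32 = -32/5 ≈ -6.4000)
(102 + f)*R(-4) = (102 - 32/5)*(-6 - 2*(-4)) = 478*(-6 + 8)/5 = (478/5)*2 = 956/5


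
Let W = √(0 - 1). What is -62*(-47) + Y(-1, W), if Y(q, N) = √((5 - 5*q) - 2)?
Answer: 2914 + 2*√2 ≈ 2916.8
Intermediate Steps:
W = I (W = √(-1) = I ≈ 1.0*I)
Y(q, N) = √(3 - 5*q)
-62*(-47) + Y(-1, W) = -62*(-47) + √(3 - 5*(-1)) = 2914 + √(3 + 5) = 2914 + √8 = 2914 + 2*√2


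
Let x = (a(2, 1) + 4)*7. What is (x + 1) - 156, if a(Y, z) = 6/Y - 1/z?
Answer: -113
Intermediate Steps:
a(Y, z) = -1/z + 6/Y
x = 42 (x = ((-1/1 + 6/2) + 4)*7 = ((-1*1 + 6*(½)) + 4)*7 = ((-1 + 3) + 4)*7 = (2 + 4)*7 = 6*7 = 42)
(x + 1) - 156 = (42 + 1) - 156 = 43 - 156 = -113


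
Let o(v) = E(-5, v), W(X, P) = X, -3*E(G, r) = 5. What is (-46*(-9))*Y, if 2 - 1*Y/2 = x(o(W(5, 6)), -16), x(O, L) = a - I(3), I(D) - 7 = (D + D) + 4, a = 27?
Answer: -6624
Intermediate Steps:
E(G, r) = -5/3 (E(G, r) = -⅓*5 = -5/3)
I(D) = 11 + 2*D (I(D) = 7 + ((D + D) + 4) = 7 + (2*D + 4) = 7 + (4 + 2*D) = 11 + 2*D)
o(v) = -5/3
x(O, L) = 10 (x(O, L) = 27 - (11 + 2*3) = 27 - (11 + 6) = 27 - 1*17 = 27 - 17 = 10)
Y = -16 (Y = 4 - 2*10 = 4 - 20 = -16)
(-46*(-9))*Y = -46*(-9)*(-16) = 414*(-16) = -6624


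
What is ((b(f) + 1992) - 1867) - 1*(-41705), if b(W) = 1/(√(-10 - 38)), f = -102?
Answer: 41830 - I*√3/12 ≈ 41830.0 - 0.14434*I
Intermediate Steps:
b(W) = -I*√3/12 (b(W) = 1/(√(-48)) = 1/(4*I*√3) = -I*√3/12)
((b(f) + 1992) - 1867) - 1*(-41705) = ((-I*√3/12 + 1992) - 1867) - 1*(-41705) = ((1992 - I*√3/12) - 1867) + 41705 = (125 - I*√3/12) + 41705 = 41830 - I*√3/12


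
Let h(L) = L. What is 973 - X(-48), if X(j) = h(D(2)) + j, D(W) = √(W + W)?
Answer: 1019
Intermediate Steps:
D(W) = √2*√W (D(W) = √(2*W) = √2*√W)
X(j) = 2 + j (X(j) = √2*√2 + j = 2 + j)
973 - X(-48) = 973 - (2 - 48) = 973 - 1*(-46) = 973 + 46 = 1019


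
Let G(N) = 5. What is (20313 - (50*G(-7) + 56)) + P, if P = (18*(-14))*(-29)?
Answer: 27315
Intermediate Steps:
P = 7308 (P = -252*(-29) = 7308)
(20313 - (50*G(-7) + 56)) + P = (20313 - (50*5 + 56)) + 7308 = (20313 - (250 + 56)) + 7308 = (20313 - 1*306) + 7308 = (20313 - 306) + 7308 = 20007 + 7308 = 27315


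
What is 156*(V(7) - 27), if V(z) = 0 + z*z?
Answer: 3432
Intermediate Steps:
V(z) = z² (V(z) = 0 + z² = z²)
156*(V(7) - 27) = 156*(7² - 27) = 156*(49 - 27) = 156*22 = 3432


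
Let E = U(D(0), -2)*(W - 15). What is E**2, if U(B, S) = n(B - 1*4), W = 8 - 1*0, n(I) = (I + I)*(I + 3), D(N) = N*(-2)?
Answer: 3136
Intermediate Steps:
D(N) = -2*N
n(I) = 2*I*(3 + I) (n(I) = (2*I)*(3 + I) = 2*I*(3 + I))
W = 8 (W = 8 + 0 = 8)
U(B, S) = 2*(-1 + B)*(-4 + B) (U(B, S) = 2*(B - 1*4)*(3 + (B - 1*4)) = 2*(B - 4)*(3 + (B - 4)) = 2*(-4 + B)*(3 + (-4 + B)) = 2*(-4 + B)*(-1 + B) = 2*(-1 + B)*(-4 + B))
E = -56 (E = (2*(-1 - 2*0)*(-4 - 2*0))*(8 - 15) = (2*(-1 + 0)*(-4 + 0))*(-7) = (2*(-1)*(-4))*(-7) = 8*(-7) = -56)
E**2 = (-56)**2 = 3136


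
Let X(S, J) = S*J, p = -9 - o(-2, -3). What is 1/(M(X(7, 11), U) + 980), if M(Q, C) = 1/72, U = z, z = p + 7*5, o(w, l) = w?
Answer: 72/70561 ≈ 0.0010204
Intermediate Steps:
p = -7 (p = -9 - 1*(-2) = -9 + 2 = -7)
X(S, J) = J*S
z = 28 (z = -7 + 7*5 = -7 + 35 = 28)
U = 28
M(Q, C) = 1/72
1/(M(X(7, 11), U) + 980) = 1/(1/72 + 980) = 1/(70561/72) = 72/70561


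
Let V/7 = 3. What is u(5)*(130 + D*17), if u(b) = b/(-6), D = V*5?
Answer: -9575/6 ≈ -1595.8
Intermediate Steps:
V = 21 (V = 7*3 = 21)
D = 105 (D = 21*5 = 105)
u(b) = -b/6 (u(b) = b*(-⅙) = -b/6)
u(5)*(130 + D*17) = (-⅙*5)*(130 + 105*17) = -5*(130 + 1785)/6 = -⅚*1915 = -9575/6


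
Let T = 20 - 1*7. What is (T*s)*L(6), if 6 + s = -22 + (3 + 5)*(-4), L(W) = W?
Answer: -4680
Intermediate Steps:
T = 13 (T = 20 - 7 = 13)
s = -60 (s = -6 + (-22 + (3 + 5)*(-4)) = -6 + (-22 + 8*(-4)) = -6 + (-22 - 32) = -6 - 54 = -60)
(T*s)*L(6) = (13*(-60))*6 = -780*6 = -4680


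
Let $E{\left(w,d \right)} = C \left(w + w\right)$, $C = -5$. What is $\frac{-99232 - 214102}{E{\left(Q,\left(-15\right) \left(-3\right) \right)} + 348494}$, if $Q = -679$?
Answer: $- \frac{156667}{177642} \approx -0.88193$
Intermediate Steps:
$E{\left(w,d \right)} = - 10 w$ ($E{\left(w,d \right)} = - 5 \left(w + w\right) = - 5 \cdot 2 w = - 10 w$)
$\frac{-99232 - 214102}{E{\left(Q,\left(-15\right) \left(-3\right) \right)} + 348494} = \frac{-99232 - 214102}{\left(-10\right) \left(-679\right) + 348494} = - \frac{313334}{6790 + 348494} = - \frac{313334}{355284} = \left(-313334\right) \frac{1}{355284} = - \frac{156667}{177642}$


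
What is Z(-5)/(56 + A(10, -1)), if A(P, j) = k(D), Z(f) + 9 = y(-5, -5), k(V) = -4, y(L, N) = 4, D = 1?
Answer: -5/52 ≈ -0.096154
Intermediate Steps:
Z(f) = -5 (Z(f) = -9 + 4 = -5)
A(P, j) = -4
Z(-5)/(56 + A(10, -1)) = -5/(56 - 4) = -5/52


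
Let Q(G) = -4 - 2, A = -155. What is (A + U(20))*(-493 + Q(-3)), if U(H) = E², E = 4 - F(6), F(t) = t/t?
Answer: 72854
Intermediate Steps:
F(t) = 1
E = 3 (E = 4 - 1*1 = 4 - 1 = 3)
U(H) = 9 (U(H) = 3² = 9)
Q(G) = -6
(A + U(20))*(-493 + Q(-3)) = (-155 + 9)*(-493 - 6) = -146*(-499) = 72854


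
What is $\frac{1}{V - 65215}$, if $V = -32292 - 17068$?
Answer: $- \frac{1}{114575} \approx -8.7279 \cdot 10^{-6}$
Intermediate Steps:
$V = -49360$
$\frac{1}{V - 65215} = \frac{1}{-49360 - 65215} = \frac{1}{-114575} = - \frac{1}{114575}$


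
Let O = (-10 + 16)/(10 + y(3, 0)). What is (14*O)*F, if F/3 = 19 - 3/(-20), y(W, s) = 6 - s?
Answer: 24129/80 ≈ 301.61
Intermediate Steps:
F = 1149/20 (F = 3*(19 - 3/(-20)) = 3*(19 - 3*(-1/20)) = 3*(19 + 3/20) = 3*(383/20) = 1149/20 ≈ 57.450)
O = 3/8 (O = (-10 + 16)/(10 + (6 - 1*0)) = 6/(10 + (6 + 0)) = 6/(10 + 6) = 6/16 = 6*(1/16) = 3/8 ≈ 0.37500)
(14*O)*F = (14*(3/8))*(1149/20) = (21/4)*(1149/20) = 24129/80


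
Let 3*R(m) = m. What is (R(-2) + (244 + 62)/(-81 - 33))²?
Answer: 36481/3249 ≈ 11.228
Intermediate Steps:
R(m) = m/3
(R(-2) + (244 + 62)/(-81 - 33))² = ((⅓)*(-2) + (244 + 62)/(-81 - 33))² = (-⅔ + 306/(-114))² = (-⅔ + 306*(-1/114))² = (-⅔ - 51/19)² = (-191/57)² = 36481/3249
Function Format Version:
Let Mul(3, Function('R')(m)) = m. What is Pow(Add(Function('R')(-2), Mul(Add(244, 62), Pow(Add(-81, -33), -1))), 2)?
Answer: Rational(36481, 3249) ≈ 11.228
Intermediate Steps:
Function('R')(m) = Mul(Rational(1, 3), m)
Pow(Add(Function('R')(-2), Mul(Add(244, 62), Pow(Add(-81, -33), -1))), 2) = Pow(Add(Mul(Rational(1, 3), -2), Mul(Add(244, 62), Pow(Add(-81, -33), -1))), 2) = Pow(Add(Rational(-2, 3), Mul(306, Pow(-114, -1))), 2) = Pow(Add(Rational(-2, 3), Mul(306, Rational(-1, 114))), 2) = Pow(Add(Rational(-2, 3), Rational(-51, 19)), 2) = Pow(Rational(-191, 57), 2) = Rational(36481, 3249)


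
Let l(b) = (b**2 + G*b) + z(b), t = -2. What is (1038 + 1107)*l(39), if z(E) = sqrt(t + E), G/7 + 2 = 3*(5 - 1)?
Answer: 9118395 + 2145*sqrt(37) ≈ 9.1314e+6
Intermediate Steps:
G = 70 (G = -14 + 7*(3*(5 - 1)) = -14 + 7*(3*4) = -14 + 7*12 = -14 + 84 = 70)
z(E) = sqrt(-2 + E)
l(b) = b**2 + sqrt(-2 + b) + 70*b (l(b) = (b**2 + 70*b) + sqrt(-2 + b) = b**2 + sqrt(-2 + b) + 70*b)
(1038 + 1107)*l(39) = (1038 + 1107)*(39**2 + sqrt(-2 + 39) + 70*39) = 2145*(1521 + sqrt(37) + 2730) = 2145*(4251 + sqrt(37)) = 9118395 + 2145*sqrt(37)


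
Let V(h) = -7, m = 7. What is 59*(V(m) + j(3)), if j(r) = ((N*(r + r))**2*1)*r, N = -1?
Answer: 5959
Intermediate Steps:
j(r) = 4*r**3 (j(r) = ((-(r + r))**2*1)*r = ((-2*r)**2*1)*r = ((4*r**2)*1)*r = (4*r**2)*r = 4*r**3)
59*(V(m) + j(3)) = 59*(-7 + 4*3**3) = 59*(-7 + 4*27) = 59*(-7 + 108) = 59*101 = 5959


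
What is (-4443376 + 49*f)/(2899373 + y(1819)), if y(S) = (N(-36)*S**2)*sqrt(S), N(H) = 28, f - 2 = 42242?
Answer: 2293809955220/5204249024125614829 - 73295408971120*sqrt(1819)/5204249024125614829 ≈ -0.00060023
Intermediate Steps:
f = 42244 (f = 2 + 42242 = 42244)
y(S) = 28*S**(5/2) (y(S) = (28*S**2)*sqrt(S) = 28*S**(5/2))
(-4443376 + 49*f)/(2899373 + y(1819)) = (-4443376 + 49*42244)/(2899373 + 28*1819**(5/2)) = (-4443376 + 2069956)/(2899373 + 28*(3308761*sqrt(1819))) = -2373420/(2899373 + 92645308*sqrt(1819))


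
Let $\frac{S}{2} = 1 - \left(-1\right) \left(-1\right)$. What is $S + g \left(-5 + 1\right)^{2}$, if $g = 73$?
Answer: $1168$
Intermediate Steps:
$S = 0$ ($S = 2 \left(1 - \left(-1\right) \left(-1\right)\right) = 2 \left(1 - 1\right) = 2 \cdot 0 = 0$)
$S + g \left(-5 + 1\right)^{2} = 0 + 73 \left(-5 + 1\right)^{2} = 0 + 73 \left(-4\right)^{2} = 0 + 73 \cdot 16 = 0 + 1168 = 1168$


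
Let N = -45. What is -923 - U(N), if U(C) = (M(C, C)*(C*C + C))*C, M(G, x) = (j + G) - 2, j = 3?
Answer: -3921323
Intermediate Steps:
M(G, x) = 1 + G (M(G, x) = (3 + G) - 2 = 1 + G)
U(C) = C*(1 + C)*(C + C²) (U(C) = ((1 + C)*(C*C + C))*C = ((1 + C)*(C² + C))*C = ((1 + C)*(C + C²))*C = C*(1 + C)*(C + C²))
-923 - U(N) = -923 - (-45)²*(1 - 45)² = -923 - 2025*(-44)² = -923 - 2025*1936 = -923 - 1*3920400 = -923 - 3920400 = -3921323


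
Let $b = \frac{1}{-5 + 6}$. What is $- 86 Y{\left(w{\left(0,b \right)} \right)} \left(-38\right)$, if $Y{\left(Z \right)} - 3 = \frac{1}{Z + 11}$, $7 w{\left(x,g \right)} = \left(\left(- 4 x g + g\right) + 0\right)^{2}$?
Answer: $\frac{393794}{39} \approx 10097.0$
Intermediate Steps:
$b = 1$ ($b = 1^{-1} = 1$)
$w{\left(x,g \right)} = \frac{\left(g - 4 g x\right)^{2}}{7}$ ($w{\left(x,g \right)} = \frac{\left(\left(- 4 x g + g\right) + 0\right)^{2}}{7} = \frac{\left(\left(- 4 g x + g\right) + 0\right)^{2}}{7} = \frac{\left(\left(g - 4 g x\right) + 0\right)^{2}}{7} = \frac{\left(g - 4 g x\right)^{2}}{7}$)
$Y{\left(Z \right)} = 3 + \frac{1}{11 + Z}$ ($Y{\left(Z \right)} = 3 + \frac{1}{Z + 11} = 3 + \frac{1}{11 + Z}$)
$- 86 Y{\left(w{\left(0,b \right)} \right)} \left(-38\right) = - 86 \frac{34 + 3 \frac{1^{2} \left(-1 + 4 \cdot 0\right)^{2}}{7}}{11 + \frac{1^{2} \left(-1 + 4 \cdot 0\right)^{2}}{7}} \left(-38\right) = - 86 \frac{34 + 3 \cdot \frac{1}{7} \cdot 1 \left(-1 + 0\right)^{2}}{11 + \frac{1}{7} \cdot 1 \left(-1 + 0\right)^{2}} \left(-38\right) = - 86 \frac{34 + 3 \cdot \frac{1}{7} \cdot 1 \left(-1\right)^{2}}{11 + \frac{1}{7} \cdot 1 \left(-1\right)^{2}} \left(-38\right) = - 86 \frac{34 + 3 \cdot \frac{1}{7} \cdot 1 \cdot 1}{11 + \frac{1}{7} \cdot 1 \cdot 1} \left(-38\right) = - 86 \frac{34 + 3 \cdot \frac{1}{7}}{11 + \frac{1}{7}} \left(-38\right) = - 86 \frac{34 + \frac{3}{7}}{\frac{78}{7}} \left(-38\right) = - 86 \cdot \frac{7}{78} \cdot \frac{241}{7} \left(-38\right) = \left(-86\right) \frac{241}{78} \left(-38\right) = \left(- \frac{10363}{39}\right) \left(-38\right) = \frac{393794}{39}$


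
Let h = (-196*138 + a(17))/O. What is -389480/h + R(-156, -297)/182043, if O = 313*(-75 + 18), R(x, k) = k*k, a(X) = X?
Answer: -140551346447529/546756037 ≈ -2.5706e+5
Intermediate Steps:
R(x, k) = k**2
O = -17841 (O = 313*(-57) = -17841)
h = 27031/17841 (h = (-196*138 + 17)/(-17841) = (-27048 + 17)*(-1/17841) = -27031*(-1/17841) = 27031/17841 ≈ 1.5151)
-389480/h + R(-156, -297)/182043 = -389480/27031/17841 + (-297)**2/182043 = -389480*17841/27031 + 88209*(1/182043) = -6948712680/27031 + 9801/20227 = -140551346447529/546756037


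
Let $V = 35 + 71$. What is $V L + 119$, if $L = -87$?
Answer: $-9103$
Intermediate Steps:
$V = 106$
$V L + 119 = 106 \left(-87\right) + 119 = -9222 + 119 = -9103$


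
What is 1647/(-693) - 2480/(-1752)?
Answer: -16207/16863 ≈ -0.96110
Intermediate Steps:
1647/(-693) - 2480/(-1752) = 1647*(-1/693) - 2480*(-1/1752) = -183/77 + 310/219 = -16207/16863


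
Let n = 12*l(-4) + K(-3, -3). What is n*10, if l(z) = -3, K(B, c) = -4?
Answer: -400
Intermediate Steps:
n = -40 (n = 12*(-3) - 4 = -36 - 4 = -40)
n*10 = -40*10 = -400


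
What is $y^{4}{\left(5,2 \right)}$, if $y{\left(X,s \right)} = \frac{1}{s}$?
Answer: $\frac{1}{16} \approx 0.0625$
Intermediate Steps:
$y^{4}{\left(5,2 \right)} = \left(\frac{1}{2}\right)^{4} = \frac{1}{16}$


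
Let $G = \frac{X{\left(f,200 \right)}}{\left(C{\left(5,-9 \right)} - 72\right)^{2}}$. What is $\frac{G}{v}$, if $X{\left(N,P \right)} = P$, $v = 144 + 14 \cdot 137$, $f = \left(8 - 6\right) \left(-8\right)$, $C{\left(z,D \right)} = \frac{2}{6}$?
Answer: $\frac{36}{1906319} \approx 1.8885 \cdot 10^{-5}$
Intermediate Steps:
$C{\left(z,D \right)} = \frac{1}{3}$ ($C{\left(z,D \right)} = 2 \cdot \frac{1}{6} = \frac{1}{3}$)
$f = -16$ ($f = 2 \left(-8\right) = -16$)
$v = 2062$ ($v = 144 + 1918 = 2062$)
$G = \frac{72}{1849}$ ($G = \frac{200}{\left(\frac{1}{3} - 72\right)^{2}} = \frac{200}{\left(- \frac{215}{3}\right)^{2}} = \frac{200}{\frac{46225}{9}} = 200 \cdot \frac{9}{46225} = \frac{72}{1849} \approx 0.03894$)
$\frac{G}{v} = \frac{72}{1849 \cdot 2062} = \frac{72}{1849} \cdot \frac{1}{2062} = \frac{36}{1906319}$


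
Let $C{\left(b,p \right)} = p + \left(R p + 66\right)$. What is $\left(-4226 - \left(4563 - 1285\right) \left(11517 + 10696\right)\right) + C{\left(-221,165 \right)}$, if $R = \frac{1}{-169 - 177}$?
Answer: $- \frac{25195100479}{346} \approx -7.2818 \cdot 10^{7}$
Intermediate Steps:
$R = - \frac{1}{346}$ ($R = \frac{1}{-346} = - \frac{1}{346} \approx -0.0028902$)
$C{\left(b,p \right)} = 66 + \frac{345 p}{346}$ ($C{\left(b,p \right)} = p - \left(-66 + \frac{p}{346}\right) = 66 + \frac{345 p}{346}$)
$\left(-4226 - \left(4563 - 1285\right) \left(11517 + 10696\right)\right) + C{\left(-221,165 \right)} = \left(-4226 - \left(4563 - 1285\right) \left(11517 + 10696\right)\right) + \left(66 + \frac{345}{346} \cdot 165\right) = \left(-4226 - 3278 \cdot 22213\right) + \left(66 + \frac{56925}{346}\right) = \left(-4226 - 72814214\right) + \frac{79761}{346} = -72818440 + \frac{79761}{346} = - \frac{25195100479}{346}$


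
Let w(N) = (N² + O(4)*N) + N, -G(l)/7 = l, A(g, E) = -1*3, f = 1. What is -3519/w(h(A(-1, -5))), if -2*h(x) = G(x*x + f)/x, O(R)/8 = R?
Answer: 31671/2240 ≈ 14.139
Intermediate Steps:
A(g, E) = -3
O(R) = 8*R
G(l) = -7*l
h(x) = -(-7 - 7*x²)/(2*x) (h(x) = -(-7*(x*x + 1))/(2*x) = -(-7*(x² + 1))/(2*x) = -(-7*(1 + x²))/(2*x) = -(-7 - 7*x²)/(2*x))
w(N) = N² + 33*N (w(N) = (N² + (8*4)*N) + N = (N² + 32*N) + N = N² + 33*N)
-3519/w(h(A(-1, -5))) = -3519*(-6/(7*(1 + (-3)²)*(33 + (7/2)*(1 + (-3)²)/(-3)))) = -3519*(-6/(7*(1 + 9)*(33 + (7/2)*(-⅓)*(1 + 9)))) = -3519*(-3/(35*(33 + (7/2)*(-⅓)*10))) = -3519*(-3/(35*(33 - 35/3))) = -3519/((-35/3*64/3)) = -3519/(-2240/9) = -3519*(-9/2240) = 31671/2240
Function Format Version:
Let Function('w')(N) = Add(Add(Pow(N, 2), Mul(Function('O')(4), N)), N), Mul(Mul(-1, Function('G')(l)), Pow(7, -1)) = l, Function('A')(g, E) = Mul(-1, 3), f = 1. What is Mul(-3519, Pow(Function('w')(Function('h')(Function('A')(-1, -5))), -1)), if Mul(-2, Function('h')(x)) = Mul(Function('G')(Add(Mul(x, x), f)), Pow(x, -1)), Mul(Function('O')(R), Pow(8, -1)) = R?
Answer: Rational(31671, 2240) ≈ 14.139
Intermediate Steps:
Function('A')(g, E) = -3
Function('O')(R) = Mul(8, R)
Function('G')(l) = Mul(-7, l)
Function('h')(x) = Mul(Rational(-1, 2), Pow(x, -1), Add(-7, Mul(-7, Pow(x, 2)))) (Function('h')(x) = Mul(Rational(-1, 2), Mul(Mul(-7, Add(Mul(x, x), 1)), Pow(x, -1))) = Mul(Rational(-1, 2), Mul(Mul(-7, Add(Pow(x, 2), 1)), Pow(x, -1))) = Mul(Rational(-1, 2), Mul(Mul(-7, Add(1, Pow(x, 2))), Pow(x, -1))) = Mul(Rational(-1, 2), Mul(Add(-7, Mul(-7, Pow(x, 2))), Pow(x, -1))) = Mul(Rational(-1, 2), Mul(Pow(x, -1), Add(-7, Mul(-7, Pow(x, 2))))) = Mul(Rational(-1, 2), Pow(x, -1), Add(-7, Mul(-7, Pow(x, 2)))))
Function('w')(N) = Add(Pow(N, 2), Mul(33, N)) (Function('w')(N) = Add(Add(Pow(N, 2), Mul(Mul(8, 4), N)), N) = Add(Add(Pow(N, 2), Mul(32, N)), N) = Add(Pow(N, 2), Mul(33, N)))
Mul(-3519, Pow(Function('w')(Function('h')(Function('A')(-1, -5))), -1)) = Mul(-3519, Pow(Mul(Mul(Rational(7, 2), Pow(-3, -1), Add(1, Pow(-3, 2))), Add(33, Mul(Rational(7, 2), Pow(-3, -1), Add(1, Pow(-3, 2))))), -1)) = Mul(-3519, Pow(Mul(Mul(Rational(7, 2), Rational(-1, 3), Add(1, 9)), Add(33, Mul(Rational(7, 2), Rational(-1, 3), Add(1, 9)))), -1)) = Mul(-3519, Pow(Mul(Mul(Rational(7, 2), Rational(-1, 3), 10), Add(33, Mul(Rational(7, 2), Rational(-1, 3), 10))), -1)) = Mul(-3519, Pow(Mul(Rational(-35, 3), Add(33, Rational(-35, 3))), -1)) = Mul(-3519, Pow(Mul(Rational(-35, 3), Rational(64, 3)), -1)) = Mul(-3519, Pow(Rational(-2240, 9), -1)) = Mul(-3519, Rational(-9, 2240)) = Rational(31671, 2240)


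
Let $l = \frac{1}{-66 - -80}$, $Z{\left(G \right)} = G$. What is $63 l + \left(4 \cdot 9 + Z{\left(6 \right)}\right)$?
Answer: $\frac{93}{2} \approx 46.5$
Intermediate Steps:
$l = \frac{1}{14}$ ($l = \frac{1}{-66 + 80} = \frac{1}{14} \approx 0.071429$)
$63 l + \left(4 \cdot 9 + Z{\left(6 \right)}\right) = 63 \cdot \frac{1}{14} + \left(4 \cdot 9 + 6\right) = \frac{9}{2} + \left(36 + 6\right) = \frac{9}{2} + 42 = \frac{93}{2}$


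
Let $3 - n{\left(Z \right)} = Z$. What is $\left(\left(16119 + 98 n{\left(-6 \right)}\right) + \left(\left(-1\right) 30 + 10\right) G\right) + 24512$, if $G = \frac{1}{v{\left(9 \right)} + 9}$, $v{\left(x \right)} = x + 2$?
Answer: $41512$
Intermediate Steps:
$v{\left(x \right)} = 2 + x$
$n{\left(Z \right)} = 3 - Z$
$G = \frac{1}{20}$ ($G = \frac{1}{\left(2 + 9\right) + 9} = \frac{1}{11 + 9} = \frac{1}{20} \approx 0.05$)
$\left(\left(16119 + 98 n{\left(-6 \right)}\right) + \left(\left(-1\right) 30 + 10\right) G\right) + 24512 = \left(\left(16119 + 98 \left(3 - -6\right)\right) + \left(\left(-1\right) 30 + 10\right) \frac{1}{20}\right) + 24512 = \left(\left(16119 + 98 \left(3 + 6\right)\right) + \left(-30 + 10\right) \frac{1}{20}\right) + 24512 = \left(\left(16119 + 98 \cdot 9\right) - 1\right) + 24512 = \left(\left(16119 + 882\right) - 1\right) + 24512 = \left(17001 - 1\right) + 24512 = 17000 + 24512 = 41512$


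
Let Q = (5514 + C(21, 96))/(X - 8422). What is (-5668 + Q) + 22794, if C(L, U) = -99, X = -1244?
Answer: 55178167/3222 ≈ 17125.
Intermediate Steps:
Q = -1805/3222 (Q = (5514 - 99)/(-1244 - 8422) = 5415/(-9666) = 5415*(-1/9666) = -1805/3222 ≈ -0.56021)
(-5668 + Q) + 22794 = (-5668 - 1805/3222) + 22794 = -18264101/3222 + 22794 = 55178167/3222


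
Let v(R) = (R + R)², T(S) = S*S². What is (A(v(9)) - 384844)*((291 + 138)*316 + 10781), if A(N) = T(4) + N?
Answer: -56263213320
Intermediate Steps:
T(S) = S³
v(R) = 4*R² (v(R) = (2*R)² = 4*R²)
A(N) = 64 + N (A(N) = 4³ + N = 64 + N)
(A(v(9)) - 384844)*((291 + 138)*316 + 10781) = ((64 + 4*9²) - 384844)*((291 + 138)*316 + 10781) = ((64 + 4*81) - 384844)*(429*316 + 10781) = ((64 + 324) - 384844)*(135564 + 10781) = (388 - 384844)*146345 = -384456*146345 = -56263213320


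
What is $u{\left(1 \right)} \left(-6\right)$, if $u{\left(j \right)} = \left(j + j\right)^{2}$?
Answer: $-24$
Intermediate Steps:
$u{\left(j \right)} = 4 j^{2}$ ($u{\left(j \right)} = \left(2 j\right)^{2} = 4 j^{2}$)
$u{\left(1 \right)} \left(-6\right) = 4 \cdot 1^{2} \left(-6\right) = 4 \cdot 1 \left(-6\right) = 4 \left(-6\right) = -24$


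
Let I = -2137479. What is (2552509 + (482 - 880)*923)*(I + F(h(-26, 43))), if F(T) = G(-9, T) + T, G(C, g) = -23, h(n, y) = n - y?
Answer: -4670923958505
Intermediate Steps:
F(T) = -23 + T
(2552509 + (482 - 880)*923)*(I + F(h(-26, 43))) = (2552509 + (482 - 880)*923)*(-2137479 + (-23 + (-26 - 1*43))) = (2552509 - 398*923)*(-2137479 + (-23 + (-26 - 43))) = (2552509 - 367354)*(-2137479 + (-23 - 69)) = 2185155*(-2137479 - 92) = 2185155*(-2137571) = -4670923958505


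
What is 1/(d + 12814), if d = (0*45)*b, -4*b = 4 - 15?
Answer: 1/12814 ≈ 7.8040e-5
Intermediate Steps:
b = 11/4 (b = -(4 - 15)/4 = -¼*(-11) = 11/4 ≈ 2.7500)
d = 0 (d = (0*45)*(11/4) = 0*(11/4) = 0)
1/(d + 12814) = 1/(0 + 12814) = 1/12814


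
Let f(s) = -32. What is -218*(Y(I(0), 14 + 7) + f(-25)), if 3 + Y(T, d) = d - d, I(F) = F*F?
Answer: 7630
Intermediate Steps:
I(F) = F²
Y(T, d) = -3 (Y(T, d) = -3 + (d - d) = -3 + 0 = -3)
-218*(Y(I(0), 14 + 7) + f(-25)) = -218*(-3 - 32) = -218*(-35) = 7630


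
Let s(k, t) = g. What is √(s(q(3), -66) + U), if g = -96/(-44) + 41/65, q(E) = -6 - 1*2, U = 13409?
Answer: 3*√761828210/715 ≈ 115.81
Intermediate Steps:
q(E) = -8 (q(E) = -6 - 2 = -8)
g = 2011/715 (g = -96*(-1/44) + 41*(1/65) = 24/11 + 41/65 = 2011/715 ≈ 2.8126)
s(k, t) = 2011/715
√(s(q(3), -66) + U) = √(2011/715 + 13409) = √(9589446/715) = 3*√761828210/715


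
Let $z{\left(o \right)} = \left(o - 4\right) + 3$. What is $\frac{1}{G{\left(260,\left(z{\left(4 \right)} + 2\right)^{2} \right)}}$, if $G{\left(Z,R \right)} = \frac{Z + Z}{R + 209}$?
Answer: $\frac{9}{20} \approx 0.45$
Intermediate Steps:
$z{\left(o \right)} = -1 + o$ ($z{\left(o \right)} = \left(-4 + o\right) + 3 = -1 + o$)
$G{\left(Z,R \right)} = \frac{2 Z}{209 + R}$
$\frac{1}{G{\left(260,\left(z{\left(4 \right)} + 2\right)^{2} \right)}} = \frac{1}{2 \cdot 260 \frac{1}{209 + \left(\left(-1 + 4\right) + 2\right)^{2}}} = \frac{1}{2 \cdot 260 \frac{1}{209 + \left(3 + 2\right)^{2}}} = \frac{1}{2 \cdot 260 \frac{1}{209 + 5^{2}}} = \frac{1}{2 \cdot 260 \frac{1}{209 + 25}} = \frac{1}{2 \cdot 260 \cdot \frac{1}{234}} = \frac{1}{\frac{20}{9}} = \frac{9}{20}$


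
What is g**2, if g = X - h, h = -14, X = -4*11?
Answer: 900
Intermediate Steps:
X = -44
g = -30 (g = -44 - 1*(-14) = -44 + 14 = -30)
g**2 = (-30)**2 = 900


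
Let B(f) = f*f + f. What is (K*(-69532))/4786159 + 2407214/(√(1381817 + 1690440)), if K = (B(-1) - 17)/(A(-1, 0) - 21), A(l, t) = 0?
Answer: -1182044/100509339 + 2407214*√3072257/3072257 ≈ 1373.4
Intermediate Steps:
B(f) = f + f² (B(f) = f² + f = f + f²)
K = 17/21 (K = (-(1 - 1) - 17)/(0 - 21) = (-1*0 - 17)/(-21) = (0 - 17)*(-1/21) = -17*(-1/21) = 17/21 ≈ 0.80952)
(K*(-69532))/4786159 + 2407214/(√(1381817 + 1690440)) = ((17/21)*(-69532))/4786159 + 2407214/(√(1381817 + 1690440)) = -1182044/21*1/4786159 + 2407214/(√3072257) = -1182044/100509339 + 2407214*(√3072257/3072257) = -1182044/100509339 + 2407214*√3072257/3072257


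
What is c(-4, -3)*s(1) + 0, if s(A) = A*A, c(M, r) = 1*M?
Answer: -4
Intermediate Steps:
c(M, r) = M
s(A) = A**2
c(-4, -3)*s(1) + 0 = -4*1**2 + 0 = -4*1 + 0 = -4 + 0 = -4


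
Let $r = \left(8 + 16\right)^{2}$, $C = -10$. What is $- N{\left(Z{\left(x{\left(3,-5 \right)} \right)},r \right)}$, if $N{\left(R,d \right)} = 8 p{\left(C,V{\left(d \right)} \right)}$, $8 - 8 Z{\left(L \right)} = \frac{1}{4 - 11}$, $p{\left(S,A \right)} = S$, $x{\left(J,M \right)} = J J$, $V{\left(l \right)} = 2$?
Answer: $80$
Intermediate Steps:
$x{\left(J,M \right)} = J^{2}$
$r = 576$ ($r = 24^{2} = 576$)
$Z{\left(L \right)} = \frac{57}{56}$ ($Z{\left(L \right)} = 1 - \frac{1}{8 \left(4 - 11\right)} = 1 - \frac{1}{8 \left(-7\right)} = 1 - - \frac{1}{56} = 1 + \frac{1}{56} = \frac{57}{56}$)
$N{\left(R,d \right)} = -80$ ($N{\left(R,d \right)} = 8 \left(-10\right) = -80$)
$- N{\left(Z{\left(x{\left(3,-5 \right)} \right)},r \right)} = \left(-1\right) \left(-80\right) = 80$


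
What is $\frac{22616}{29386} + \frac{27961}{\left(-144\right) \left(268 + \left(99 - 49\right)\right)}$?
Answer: $\frac{106984963}{672821856} \approx 0.15901$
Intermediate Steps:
$\frac{22616}{29386} + \frac{27961}{\left(-144\right) \left(268 + \left(99 - 49\right)\right)} = 22616 \cdot \frac{1}{29386} + \frac{27961}{\left(-144\right) \left(268 + \left(99 - 49\right)\right)} = \frac{11308}{14693} + \frac{27961}{\left(-144\right) \left(268 + 50\right)} = \frac{11308}{14693} + \frac{27961}{\left(-144\right) 318} = \frac{11308}{14693} + \frac{27961}{-45792} = \frac{11308}{14693} + 27961 \left(- \frac{1}{45792}\right) = \frac{11308}{14693} - \frac{27961}{45792} = \frac{106984963}{672821856}$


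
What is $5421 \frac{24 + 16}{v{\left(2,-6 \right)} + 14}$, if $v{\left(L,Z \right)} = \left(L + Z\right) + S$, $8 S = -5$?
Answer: $\frac{115648}{5} \approx 23130.0$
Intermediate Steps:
$S = - \frac{5}{8}$ ($S = \frac{1}{8} \left(-5\right) = - \frac{5}{8} \approx -0.625$)
$v{\left(L,Z \right)} = - \frac{5}{8} + L + Z$ ($v{\left(L,Z \right)} = \left(L + Z\right) - \frac{5}{8} = - \frac{5}{8} + L + Z$)
$5421 \frac{24 + 16}{v{\left(2,-6 \right)} + 14} = 5421 \frac{24 + 16}{\left(- \frac{5}{8} + 2 - 6\right) + 14} = 5421 \frac{40}{- \frac{37}{8} + 14} = 5421 \frac{40}{\frac{75}{8}} = 5421 \cdot 40 \cdot \frac{8}{75} = 5421 \cdot \frac{64}{15} = \frac{115648}{5}$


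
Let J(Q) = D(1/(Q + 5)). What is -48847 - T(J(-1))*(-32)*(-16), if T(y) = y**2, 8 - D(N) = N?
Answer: -79599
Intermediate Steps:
D(N) = 8 - N
J(Q) = 8 - 1/(5 + Q) (J(Q) = 8 - 1/(Q + 5) = 8 - 1/(5 + Q))
-48847 - T(J(-1))*(-32)*(-16) = -48847 - ((39 + 8*(-1))/(5 - 1))**2*(-32)*(-16) = -48847 - ((39 - 8)/4)**2*(-32)*(-16) = -48847 - ((1/4)*31)**2*(-32)*(-16) = -48847 - (31/4)**2*(-32)*(-16) = -48847 - (961/16)*(-32)*(-16) = -48847 - (-1922)*(-16) = -48847 - 1*30752 = -48847 - 30752 = -79599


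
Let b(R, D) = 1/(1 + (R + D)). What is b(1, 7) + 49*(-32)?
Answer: -14111/9 ≈ -1567.9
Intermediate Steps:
b(R, D) = 1/(1 + D + R) (b(R, D) = 1/(1 + (D + R)) = 1/(1 + D + R))
b(1, 7) + 49*(-32) = 1/(1 + 7 + 1) + 49*(-32) = 1/9 - 1568 = -14111/9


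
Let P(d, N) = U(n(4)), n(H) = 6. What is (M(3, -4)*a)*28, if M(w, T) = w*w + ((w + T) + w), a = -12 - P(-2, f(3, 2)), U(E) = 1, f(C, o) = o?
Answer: -4004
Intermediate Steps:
P(d, N) = 1
a = -13 (a = -12 - 1*1 = -12 - 1 = -13)
M(w, T) = T + w² + 2*w (M(w, T) = w² + ((T + w) + w) = w² + (T + 2*w) = T + w² + 2*w)
(M(3, -4)*a)*28 = ((-4 + 3² + 2*3)*(-13))*28 = ((-4 + 9 + 6)*(-13))*28 = (11*(-13))*28 = -143*28 = -4004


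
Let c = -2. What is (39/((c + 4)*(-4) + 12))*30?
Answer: 585/2 ≈ 292.50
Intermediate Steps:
(39/((c + 4)*(-4) + 12))*30 = (39/((-2 + 4)*(-4) + 12))*30 = (39/(2*(-4) + 12))*30 = (39/(-8 + 12))*30 = (39/4)*30 = 585/2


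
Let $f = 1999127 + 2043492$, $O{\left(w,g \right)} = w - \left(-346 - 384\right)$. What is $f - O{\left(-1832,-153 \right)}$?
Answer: $4043721$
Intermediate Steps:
$O{\left(w,g \right)} = 730 + w$ ($O{\left(w,g \right)} = w - -730 = w + 730 = 730 + w$)
$f = 4042619$
$f - O{\left(-1832,-153 \right)} = 4042619 - \left(730 - 1832\right) = 4042619 - -1102 = 4042619 + 1102 = 4043721$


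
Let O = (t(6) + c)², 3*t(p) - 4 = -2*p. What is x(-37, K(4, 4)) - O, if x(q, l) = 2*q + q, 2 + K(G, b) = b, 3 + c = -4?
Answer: -1840/9 ≈ -204.44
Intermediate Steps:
t(p) = 4/3 - 2*p/3 (t(p) = 4/3 + (-2*p)/3 = 4/3 - 2*p/3)
c = -7 (c = -3 - 4 = -7)
K(G, b) = -2 + b
x(q, l) = 3*q
O = 841/9 (O = ((4/3 - ⅔*6) - 7)² = ((4/3 - 4) - 7)² = (-8/3 - 7)² = (-29/3)² = 841/9 ≈ 93.444)
x(-37, K(4, 4)) - O = 3*(-37) - 1*841/9 = -111 - 841/9 = -1840/9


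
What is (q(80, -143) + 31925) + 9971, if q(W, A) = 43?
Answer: 41939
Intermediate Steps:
(q(80, -143) + 31925) + 9971 = (43 + 31925) + 9971 = 31968 + 9971 = 41939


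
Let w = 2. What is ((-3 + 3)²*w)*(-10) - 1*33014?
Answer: -33014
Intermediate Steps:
((-3 + 3)²*w)*(-10) - 1*33014 = ((-3 + 3)²*2)*(-10) - 1*33014 = (0²*2)*(-10) - 33014 = (0*2)*(-10) - 33014 = 0*(-10) - 33014 = 0 - 33014 = -33014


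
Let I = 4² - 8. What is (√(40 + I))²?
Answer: 48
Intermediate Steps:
I = 8 (I = 16 - 8 = 8)
(√(40 + I))² = (√(40 + 8))² = (√48)² = (4*√3)² = 48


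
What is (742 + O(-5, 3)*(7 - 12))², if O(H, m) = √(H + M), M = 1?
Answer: 550464 - 14840*I ≈ 5.5046e+5 - 14840.0*I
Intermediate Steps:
O(H, m) = √(1 + H) (O(H, m) = √(H + 1) = √(1 + H))
(742 + O(-5, 3)*(7 - 12))² = (742 + √(1 - 5)*(7 - 12))² = (742 + √(-4)*(-5))² = (742 + (2*I)*(-5))² = (742 - 10*I)²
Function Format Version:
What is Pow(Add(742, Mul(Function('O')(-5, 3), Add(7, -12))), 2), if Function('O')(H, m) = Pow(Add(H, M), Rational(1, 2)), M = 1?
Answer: Add(550464, Mul(-14840, I)) ≈ Add(5.5046e+5, Mul(-14840., I))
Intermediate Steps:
Function('O')(H, m) = Pow(Add(1, H), Rational(1, 2)) (Function('O')(H, m) = Pow(Add(H, 1), Rational(1, 2)) = Pow(Add(1, H), Rational(1, 2)))
Pow(Add(742, Mul(Function('O')(-5, 3), Add(7, -12))), 2) = Pow(Add(742, Mul(Pow(Add(1, -5), Rational(1, 2)), Add(7, -12))), 2) = Pow(Add(742, Mul(Pow(-4, Rational(1, 2)), -5)), 2) = Pow(Add(742, Mul(Mul(2, I), -5)), 2) = Pow(Add(742, Mul(-10, I)), 2)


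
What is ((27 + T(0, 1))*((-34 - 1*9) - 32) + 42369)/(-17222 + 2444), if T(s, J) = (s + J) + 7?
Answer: -2208/821 ≈ -2.6894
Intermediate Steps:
T(s, J) = 7 + J + s (T(s, J) = (J + s) + 7 = 7 + J + s)
((27 + T(0, 1))*((-34 - 1*9) - 32) + 42369)/(-17222 + 2444) = ((27 + (7 + 1 + 0))*((-34 - 1*9) - 32) + 42369)/(-17222 + 2444) = ((27 + 8)*((-34 - 9) - 32) + 42369)/(-14778) = (35*(-43 - 32) + 42369)*(-1/14778) = (35*(-75) + 42369)*(-1/14778) = (-2625 + 42369)*(-1/14778) = 39744*(-1/14778) = -2208/821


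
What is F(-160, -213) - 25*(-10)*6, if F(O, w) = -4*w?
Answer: 2352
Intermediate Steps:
F(-160, -213) - 25*(-10)*6 = -4*(-213) - 25*(-10)*6 = 852 + 250*6 = 852 + 1500 = 2352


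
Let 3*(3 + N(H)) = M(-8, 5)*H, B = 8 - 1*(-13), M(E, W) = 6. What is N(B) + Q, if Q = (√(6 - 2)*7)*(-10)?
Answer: -101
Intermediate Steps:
B = 21 (B = 8 + 13 = 21)
Q = -140 (Q = (√4*7)*(-10) = (2*7)*(-10) = 14*(-10) = -140)
N(H) = -3 + 2*H (N(H) = -3 + (6*H)/3 = -3 + 2*H)
N(B) + Q = (-3 + 2*21) - 140 = (-3 + 42) - 140 = 39 - 140 = -101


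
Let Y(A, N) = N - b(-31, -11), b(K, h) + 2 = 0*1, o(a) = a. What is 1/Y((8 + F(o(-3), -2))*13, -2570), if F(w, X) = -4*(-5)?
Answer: -1/2568 ≈ -0.00038941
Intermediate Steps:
F(w, X) = 20
b(K, h) = -2 (b(K, h) = -2 + 0*1 = -2 + 0 = -2)
Y(A, N) = 2 + N (Y(A, N) = N - 1*(-2) = N + 2 = 2 + N)
1/Y((8 + F(o(-3), -2))*13, -2570) = 1/(2 - 2570) = 1/(-2568) = -1/2568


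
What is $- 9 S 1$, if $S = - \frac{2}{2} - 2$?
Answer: $27$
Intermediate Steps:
$S = -3$ ($S = \left(-2\right) \frac{1}{2} - 2 = -1 - 2 = -3$)
$- 9 S 1 = \left(-9\right) \left(-3\right) 1 = 27 \cdot 1 = 27$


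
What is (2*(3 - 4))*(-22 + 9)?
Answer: 26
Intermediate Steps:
(2*(3 - 4))*(-22 + 9) = (2*(-1))*(-13) = -2*(-13) = 26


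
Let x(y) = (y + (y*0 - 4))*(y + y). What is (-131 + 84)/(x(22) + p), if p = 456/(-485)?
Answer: -22795/383664 ≈ -0.059414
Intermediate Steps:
p = -456/485 (p = 456*(-1/485) = -456/485 ≈ -0.94021)
x(y) = 2*y*(-4 + y) (x(y) = (y + (0 - 4))*(2*y) = (y - 4)*(2*y) = (-4 + y)*(2*y) = 2*y*(-4 + y))
(-131 + 84)/(x(22) + p) = (-131 + 84)/(2*22*(-4 + 22) - 456/485) = -47/(2*22*18 - 456/485) = -47/(792 - 456/485) = -47/383664/485 = -47*485/383664 = -22795/383664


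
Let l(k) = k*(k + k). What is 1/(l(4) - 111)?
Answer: -1/79 ≈ -0.012658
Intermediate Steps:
l(k) = 2*k**2 (l(k) = k*(2*k) = 2*k**2)
1/(l(4) - 111) = 1/(2*4**2 - 111) = 1/(2*16 - 111) = 1/(32 - 111) = 1/(-79) = -1/79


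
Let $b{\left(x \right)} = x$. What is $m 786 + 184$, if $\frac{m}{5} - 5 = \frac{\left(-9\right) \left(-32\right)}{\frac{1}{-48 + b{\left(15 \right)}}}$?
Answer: $-37330886$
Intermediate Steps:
$m = -47495$ ($m = 25 + 5 \frac{\left(-9\right) \left(-32\right)}{\frac{1}{-48 + 15}} = 25 + 5 \frac{288}{\frac{1}{-33}} = 25 + 5 \frac{288}{- \frac{1}{33}} = 25 + 5 \cdot 288 \left(-33\right) = 25 + 5 \left(-9504\right) = 25 - 47520 = -47495$)
$m 786 + 184 = \left(-47495\right) 786 + 184 = -37331070 + 184 = -37330886$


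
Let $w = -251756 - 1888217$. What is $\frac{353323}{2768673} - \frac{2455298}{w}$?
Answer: $\frac{7554018959833}{5924885465829} \approx 1.275$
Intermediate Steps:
$w = -2139973$ ($w = -251756 - 1888217 = -2139973$)
$\frac{353323}{2768673} - \frac{2455298}{w} = \frac{353323}{2768673} - \frac{2455298}{-2139973} = 353323 \cdot \frac{1}{2768673} - - \frac{2455298}{2139973} = \frac{353323}{2768673} + \frac{2455298}{2139973} = \frac{7554018959833}{5924885465829}$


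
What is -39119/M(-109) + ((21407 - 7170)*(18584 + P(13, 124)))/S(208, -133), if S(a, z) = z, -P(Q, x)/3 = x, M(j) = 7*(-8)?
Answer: -2073530691/1064 ≈ -1.9488e+6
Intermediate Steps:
M(j) = -56
P(Q, x) = -3*x
-39119/M(-109) + ((21407 - 7170)*(18584 + P(13, 124)))/S(208, -133) = -39119/(-56) + ((21407 - 7170)*(18584 - 3*124))/(-133) = -39119*(-1/56) + (14237*(18584 - 372))*(-1/133) = 39119/56 + (14237*18212)*(-1/133) = 39119/56 + 259284244*(-1/133) = 39119/56 - 259284244/133 = -2073530691/1064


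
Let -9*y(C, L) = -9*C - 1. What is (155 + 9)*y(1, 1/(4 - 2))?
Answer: 1640/9 ≈ 182.22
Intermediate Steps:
y(C, L) = 1/9 + C (y(C, L) = -(-9*C - 1)/9 = -(-1 - 9*C)/9 = 1/9 + C)
(155 + 9)*y(1, 1/(4 - 2)) = (155 + 9)*(1/9 + 1) = 164*(10/9) = 1640/9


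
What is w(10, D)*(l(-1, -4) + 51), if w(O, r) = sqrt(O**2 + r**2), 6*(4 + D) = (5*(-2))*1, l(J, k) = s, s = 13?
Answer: 64*sqrt(1189)/3 ≈ 735.61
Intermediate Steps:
l(J, k) = 13
D = -17/3 (D = -4 + ((5*(-2))*1)/6 = -4 + (-10*1)/6 = -4 + (1/6)*(-10) = -4 - 5/3 = -17/3 ≈ -5.6667)
w(10, D)*(l(-1, -4) + 51) = sqrt(10**2 + (-17/3)**2)*(13 + 51) = sqrt(100 + 289/9)*64 = sqrt(1189/9)*64 = (sqrt(1189)/3)*64 = 64*sqrt(1189)/3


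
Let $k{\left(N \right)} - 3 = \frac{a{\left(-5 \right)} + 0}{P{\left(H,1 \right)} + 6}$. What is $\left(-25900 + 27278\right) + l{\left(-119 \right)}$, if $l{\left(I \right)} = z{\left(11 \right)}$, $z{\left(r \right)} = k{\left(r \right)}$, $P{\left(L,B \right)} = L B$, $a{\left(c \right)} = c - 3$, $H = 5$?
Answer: $\frac{15183}{11} \approx 1380.3$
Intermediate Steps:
$a{\left(c \right)} = -3 + c$
$P{\left(L,B \right)} = B L$
$k{\left(N \right)} = \frac{25}{11}$ ($k{\left(N \right)} = 3 + \frac{\left(-3 - 5\right) + 0}{1 \cdot 5 + 6} = 3 + \frac{-8 + 0}{5 + 6} = 3 - \frac{8}{11} = \frac{25}{11}$)
$z{\left(r \right)} = \frac{25}{11}$
$l{\left(I \right)} = \frac{25}{11}$
$\left(-25900 + 27278\right) + l{\left(-119 \right)} = \left(-25900 + 27278\right) + \frac{25}{11} = 1378 + \frac{25}{11} = \frac{15183}{11}$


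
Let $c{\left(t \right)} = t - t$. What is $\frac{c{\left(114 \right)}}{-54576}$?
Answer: $0$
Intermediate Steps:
$c{\left(t \right)} = 0$
$\frac{c{\left(114 \right)}}{-54576} = \frac{0}{-54576} = 0 \left(- \frac{1}{54576}\right) = 0$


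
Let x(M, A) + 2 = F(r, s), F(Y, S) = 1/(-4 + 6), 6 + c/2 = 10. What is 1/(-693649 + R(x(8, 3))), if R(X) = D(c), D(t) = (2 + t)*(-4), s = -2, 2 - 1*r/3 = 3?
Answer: -1/693689 ≈ -1.4416e-6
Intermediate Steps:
r = -3 (r = 6 - 3*3 = 6 - 9 = -3)
c = 8 (c = -12 + 2*10 = -12 + 20 = 8)
D(t) = -8 - 4*t
F(Y, S) = 1/2
x(M, A) = -3/2 (x(M, A) = -2 + 1/2 = -3/2)
R(X) = -40 (R(X) = -8 - 4*8 = -8 - 32 = -40)
1/(-693649 + R(x(8, 3))) = 1/(-693649 - 40) = 1/(-693689) = -1/693689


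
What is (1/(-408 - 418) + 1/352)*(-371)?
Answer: -12561/20768 ≈ -0.60483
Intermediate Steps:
(1/(-408 - 418) + 1/352)*(-371) = (1/(-826) + 1/352)*(-371) = (-1/826 + 1/352)*(-371) = (237/145376)*(-371) = -12561/20768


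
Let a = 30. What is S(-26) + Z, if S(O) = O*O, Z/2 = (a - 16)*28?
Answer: 1460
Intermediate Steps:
Z = 784 (Z = 2*((30 - 16)*28) = 2*(14*28) = 2*392 = 784)
S(O) = O²
S(-26) + Z = (-26)² + 784 = 676 + 784 = 1460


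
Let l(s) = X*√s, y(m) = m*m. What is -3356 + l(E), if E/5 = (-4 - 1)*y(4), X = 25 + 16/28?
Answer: -3356 + 3580*I/7 ≈ -3356.0 + 511.43*I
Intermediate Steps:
y(m) = m²
X = 179/7 (X = 25 + 16*(1/28) = 25 + 4/7 = 179/7 ≈ 25.571)
E = -400 (E = 5*((-4 - 1)*4²) = 5*(-5*16) = 5*(-80) = -400)
l(s) = 179*√s/7
-3356 + l(E) = -3356 + 179*√(-400)/7 = -3356 + 179*(20*I)/7 = -3356 + 3580*I/7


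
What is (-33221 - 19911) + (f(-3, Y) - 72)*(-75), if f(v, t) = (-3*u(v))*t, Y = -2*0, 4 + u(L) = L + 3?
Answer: -47732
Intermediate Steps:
u(L) = -1 + L (u(L) = -4 + (L + 3) = -4 + (3 + L) = -1 + L)
Y = 0
f(v, t) = t*(3 - 3*v) (f(v, t) = (-3*(-1 + v))*t = (3 - 3*v)*t = t*(3 - 3*v))
(-33221 - 19911) + (f(-3, Y) - 72)*(-75) = (-33221 - 19911) + (3*0*(1 - 1*(-3)) - 72)*(-75) = -53132 + (3*0*(1 + 3) - 72)*(-75) = -53132 + (3*0*4 - 72)*(-75) = -53132 + (0 - 72)*(-75) = -53132 - 72*(-75) = -53132 + 5400 = -47732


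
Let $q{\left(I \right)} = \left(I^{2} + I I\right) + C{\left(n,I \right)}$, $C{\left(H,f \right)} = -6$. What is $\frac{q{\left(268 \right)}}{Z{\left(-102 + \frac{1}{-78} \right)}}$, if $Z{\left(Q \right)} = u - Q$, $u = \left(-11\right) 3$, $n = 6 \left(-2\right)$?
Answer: $\frac{11204076}{5383} \approx 2081.4$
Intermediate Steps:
$n = -12$
$q{\left(I \right)} = -6 + 2 I^{2}$ ($q{\left(I \right)} = \left(I^{2} + I I\right) - 6 = \left(I^{2} + I^{2}\right) - 6 = 2 I^{2} - 6 = -6 + 2 I^{2}$)
$u = -33$
$Z{\left(Q \right)} = -33 - Q$
$\frac{q{\left(268 \right)}}{Z{\left(-102 + \frac{1}{-78} \right)}} = \frac{-6 + 2 \cdot 268^{2}}{-33 - \left(-102 + \frac{1}{-78}\right)} = \frac{-6 + 2 \cdot 71824}{-33 - \left(-102 - \frac{1}{78}\right)} = \frac{-6 + 143648}{-33 - - \frac{7957}{78}} = \frac{143642}{-33 + \frac{7957}{78}} = \frac{143642}{\frac{5383}{78}} = 143642 \cdot \frac{78}{5383} = \frac{11204076}{5383}$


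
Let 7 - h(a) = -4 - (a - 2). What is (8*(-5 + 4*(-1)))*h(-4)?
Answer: -360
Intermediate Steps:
h(a) = 9 + a (h(a) = 7 - (-4 - (a - 2)) = 7 - (-4 - (-2 + a)) = 7 - (-4 + (2 - a)) = 7 - (-2 - a) = 7 + (2 + a) = 9 + a)
(8*(-5 + 4*(-1)))*h(-4) = (8*(-5 + 4*(-1)))*(9 - 4) = (8*(-5 - 4))*5 = (8*(-9))*5 = -72*5 = -360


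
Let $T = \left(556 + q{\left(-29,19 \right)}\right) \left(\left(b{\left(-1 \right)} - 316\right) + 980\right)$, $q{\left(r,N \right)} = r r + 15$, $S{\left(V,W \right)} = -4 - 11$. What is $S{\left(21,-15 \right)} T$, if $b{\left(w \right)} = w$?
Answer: $-14042340$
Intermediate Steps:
$S{\left(V,W \right)} = -15$
$q{\left(r,N \right)} = 15 + r^{2}$ ($q{\left(r,N \right)} = r^{2} + 15 = 15 + r^{2}$)
$T = 936156$ ($T = \left(556 + \left(15 + \left(-29\right)^{2}\right)\right) \left(\left(-1 - 316\right) + 980\right) = \left(556 + \left(15 + 841\right)\right) \left(-317 + 980\right) = \left(556 + 856\right) 663 = 1412 \cdot 663 = 936156$)
$S{\left(21,-15 \right)} T = \left(-15\right) 936156 = -14042340$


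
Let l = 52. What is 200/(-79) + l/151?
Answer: -26092/11929 ≈ -2.1873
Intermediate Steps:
200/(-79) + l/151 = 200/(-79) + 52/151 = 200*(-1/79) + 52*(1/151) = -200/79 + 52/151 = -26092/11929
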